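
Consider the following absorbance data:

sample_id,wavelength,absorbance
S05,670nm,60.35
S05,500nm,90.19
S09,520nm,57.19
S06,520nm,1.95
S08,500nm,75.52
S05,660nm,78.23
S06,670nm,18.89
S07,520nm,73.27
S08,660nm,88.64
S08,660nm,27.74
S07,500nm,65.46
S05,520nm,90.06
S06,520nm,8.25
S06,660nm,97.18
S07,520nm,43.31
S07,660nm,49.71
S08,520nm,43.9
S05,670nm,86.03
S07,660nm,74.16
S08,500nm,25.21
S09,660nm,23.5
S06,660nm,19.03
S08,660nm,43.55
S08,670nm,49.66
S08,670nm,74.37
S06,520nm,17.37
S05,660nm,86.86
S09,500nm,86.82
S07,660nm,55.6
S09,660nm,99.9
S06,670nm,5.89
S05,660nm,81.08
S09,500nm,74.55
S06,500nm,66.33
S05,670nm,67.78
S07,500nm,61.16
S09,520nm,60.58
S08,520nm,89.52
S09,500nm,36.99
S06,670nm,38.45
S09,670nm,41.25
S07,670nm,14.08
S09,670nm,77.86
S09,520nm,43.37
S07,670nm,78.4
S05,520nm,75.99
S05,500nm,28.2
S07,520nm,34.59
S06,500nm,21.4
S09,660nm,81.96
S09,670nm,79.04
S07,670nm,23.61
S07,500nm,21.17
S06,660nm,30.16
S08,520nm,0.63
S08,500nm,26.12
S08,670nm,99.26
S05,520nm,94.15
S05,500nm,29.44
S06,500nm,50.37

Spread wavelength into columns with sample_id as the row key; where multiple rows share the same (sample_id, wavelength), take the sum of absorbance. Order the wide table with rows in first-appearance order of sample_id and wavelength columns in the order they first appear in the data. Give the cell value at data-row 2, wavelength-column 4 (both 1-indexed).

With rows in first-appearance order of sample_id, row 2 is sample_id=S09. wavelength columns in first-appearance order: 670nm, 500nm, 520nm, 660nm; column 4 is 660nm.
Long rows with sample_id=S09, wavelength=660nm: 23.5 + 99.9 + 81.96 = 205.36.

205.36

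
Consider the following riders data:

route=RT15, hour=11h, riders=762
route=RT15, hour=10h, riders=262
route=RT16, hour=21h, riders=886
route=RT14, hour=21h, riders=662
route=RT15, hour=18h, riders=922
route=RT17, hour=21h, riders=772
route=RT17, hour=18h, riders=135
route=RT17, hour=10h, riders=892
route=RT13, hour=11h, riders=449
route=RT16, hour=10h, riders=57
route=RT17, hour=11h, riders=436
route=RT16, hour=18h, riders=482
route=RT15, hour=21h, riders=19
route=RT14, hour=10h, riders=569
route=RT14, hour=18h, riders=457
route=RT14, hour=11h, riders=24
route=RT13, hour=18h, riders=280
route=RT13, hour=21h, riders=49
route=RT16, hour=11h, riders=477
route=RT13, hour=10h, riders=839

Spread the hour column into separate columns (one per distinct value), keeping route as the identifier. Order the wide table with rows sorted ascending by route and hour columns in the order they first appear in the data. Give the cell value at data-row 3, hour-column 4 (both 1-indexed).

With rows sorted ascending by route, row 3 is route=RT15. hour columns in first-appearance order: 11h, 10h, 21h, 18h; column 4 is 18h.
Long rows with route=RT15, hour=18h: riders = 922.

922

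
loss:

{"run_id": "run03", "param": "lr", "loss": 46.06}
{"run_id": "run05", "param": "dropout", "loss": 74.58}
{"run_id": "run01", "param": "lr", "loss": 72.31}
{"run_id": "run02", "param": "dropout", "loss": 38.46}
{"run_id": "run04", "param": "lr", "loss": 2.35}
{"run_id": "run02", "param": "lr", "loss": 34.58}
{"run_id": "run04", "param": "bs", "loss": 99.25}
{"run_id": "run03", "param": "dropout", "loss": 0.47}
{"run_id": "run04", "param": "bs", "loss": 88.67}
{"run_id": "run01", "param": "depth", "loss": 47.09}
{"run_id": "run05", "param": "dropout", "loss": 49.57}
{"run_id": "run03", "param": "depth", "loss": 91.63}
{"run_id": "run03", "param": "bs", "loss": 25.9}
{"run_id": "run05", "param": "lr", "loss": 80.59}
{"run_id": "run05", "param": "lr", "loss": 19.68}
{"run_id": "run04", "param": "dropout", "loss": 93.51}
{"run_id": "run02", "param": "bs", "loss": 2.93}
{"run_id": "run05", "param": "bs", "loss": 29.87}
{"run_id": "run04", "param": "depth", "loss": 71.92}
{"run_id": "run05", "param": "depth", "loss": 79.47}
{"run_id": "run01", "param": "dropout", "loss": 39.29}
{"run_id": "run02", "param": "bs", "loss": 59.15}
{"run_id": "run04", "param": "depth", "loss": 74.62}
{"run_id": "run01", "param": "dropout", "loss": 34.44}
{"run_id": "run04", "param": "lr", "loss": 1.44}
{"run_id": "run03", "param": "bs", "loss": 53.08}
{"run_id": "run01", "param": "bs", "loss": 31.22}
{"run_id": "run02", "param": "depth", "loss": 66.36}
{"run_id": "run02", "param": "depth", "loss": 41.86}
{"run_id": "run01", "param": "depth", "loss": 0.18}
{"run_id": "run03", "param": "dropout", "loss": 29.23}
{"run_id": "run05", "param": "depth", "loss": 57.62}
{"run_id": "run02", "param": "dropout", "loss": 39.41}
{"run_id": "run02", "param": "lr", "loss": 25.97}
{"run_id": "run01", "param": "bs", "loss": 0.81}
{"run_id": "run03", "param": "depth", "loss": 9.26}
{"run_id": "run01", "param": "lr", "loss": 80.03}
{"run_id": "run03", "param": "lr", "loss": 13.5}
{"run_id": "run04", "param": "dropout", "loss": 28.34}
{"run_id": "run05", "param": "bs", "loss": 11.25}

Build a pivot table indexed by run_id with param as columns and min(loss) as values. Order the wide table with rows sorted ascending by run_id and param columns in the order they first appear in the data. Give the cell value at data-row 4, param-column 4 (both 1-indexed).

With rows sorted ascending by run_id, row 4 is run_id=run04. param columns in first-appearance order: lr, dropout, bs, depth; column 4 is depth.
Long rows with run_id=run04, param=depth: min(71.92, 74.62) = 71.92.

71.92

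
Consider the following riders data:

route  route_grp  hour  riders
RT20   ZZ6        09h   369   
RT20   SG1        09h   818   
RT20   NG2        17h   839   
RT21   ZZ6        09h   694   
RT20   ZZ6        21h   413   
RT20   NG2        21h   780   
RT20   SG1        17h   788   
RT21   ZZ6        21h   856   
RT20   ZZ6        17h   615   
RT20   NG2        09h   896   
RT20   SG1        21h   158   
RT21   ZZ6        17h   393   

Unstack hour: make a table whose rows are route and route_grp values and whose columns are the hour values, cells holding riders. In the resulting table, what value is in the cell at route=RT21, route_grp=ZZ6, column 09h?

694

Wide layout: rows indexed by route and route_grp, columns are the 3 distinct hour values (09h, 17h, 21h).
Cell (route=RT21, route_grp=ZZ6, hour=09h) draws from the long row where route=RT21, route_grp=ZZ6 and hour=09h, which has riders=694.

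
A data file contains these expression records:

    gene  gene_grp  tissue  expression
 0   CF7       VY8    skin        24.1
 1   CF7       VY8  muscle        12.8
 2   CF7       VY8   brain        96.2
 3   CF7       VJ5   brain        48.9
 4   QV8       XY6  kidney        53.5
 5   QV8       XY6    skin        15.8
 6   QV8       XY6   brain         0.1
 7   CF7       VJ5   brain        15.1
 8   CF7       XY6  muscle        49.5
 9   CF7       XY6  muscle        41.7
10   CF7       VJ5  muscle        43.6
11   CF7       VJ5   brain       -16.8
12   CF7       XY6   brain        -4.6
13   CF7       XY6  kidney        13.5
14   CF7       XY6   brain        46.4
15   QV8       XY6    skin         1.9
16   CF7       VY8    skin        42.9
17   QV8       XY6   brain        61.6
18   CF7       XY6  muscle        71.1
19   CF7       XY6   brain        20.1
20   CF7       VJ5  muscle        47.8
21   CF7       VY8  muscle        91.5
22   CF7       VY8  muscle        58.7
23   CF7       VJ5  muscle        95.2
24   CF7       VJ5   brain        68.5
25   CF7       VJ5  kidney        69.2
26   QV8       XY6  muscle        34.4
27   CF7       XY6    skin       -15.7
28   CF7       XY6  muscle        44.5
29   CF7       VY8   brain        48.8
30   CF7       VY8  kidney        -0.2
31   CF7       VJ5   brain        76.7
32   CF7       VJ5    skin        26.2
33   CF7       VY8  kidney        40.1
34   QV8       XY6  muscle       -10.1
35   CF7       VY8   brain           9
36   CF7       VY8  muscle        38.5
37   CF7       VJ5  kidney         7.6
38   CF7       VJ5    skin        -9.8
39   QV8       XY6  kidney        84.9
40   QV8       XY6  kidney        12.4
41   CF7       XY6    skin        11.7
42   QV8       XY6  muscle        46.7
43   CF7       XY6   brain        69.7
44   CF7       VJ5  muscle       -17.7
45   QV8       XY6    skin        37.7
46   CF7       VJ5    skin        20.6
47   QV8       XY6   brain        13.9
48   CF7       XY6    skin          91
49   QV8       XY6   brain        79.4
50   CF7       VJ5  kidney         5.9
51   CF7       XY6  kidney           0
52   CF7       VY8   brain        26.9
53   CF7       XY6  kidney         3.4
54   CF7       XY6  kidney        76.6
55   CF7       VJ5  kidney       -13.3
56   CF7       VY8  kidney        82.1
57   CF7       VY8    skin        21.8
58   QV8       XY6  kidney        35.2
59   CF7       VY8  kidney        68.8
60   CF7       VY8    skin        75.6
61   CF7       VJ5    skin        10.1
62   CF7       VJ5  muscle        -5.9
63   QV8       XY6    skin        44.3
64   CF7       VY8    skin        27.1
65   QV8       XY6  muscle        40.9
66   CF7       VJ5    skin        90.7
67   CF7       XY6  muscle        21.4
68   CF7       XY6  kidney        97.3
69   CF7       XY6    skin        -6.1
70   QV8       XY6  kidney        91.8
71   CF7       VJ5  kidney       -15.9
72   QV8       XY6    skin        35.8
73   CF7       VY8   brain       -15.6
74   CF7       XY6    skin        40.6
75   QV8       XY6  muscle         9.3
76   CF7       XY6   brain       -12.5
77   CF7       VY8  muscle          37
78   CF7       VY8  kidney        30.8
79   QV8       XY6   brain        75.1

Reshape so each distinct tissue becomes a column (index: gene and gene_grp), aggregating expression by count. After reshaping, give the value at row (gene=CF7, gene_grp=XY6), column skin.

5

Rows with gene=CF7, gene_grp=XY6 and tissue=skin: expression values are -15.7, 11.7, 91, -6.1, 40.6.
5 rows match — count = 5.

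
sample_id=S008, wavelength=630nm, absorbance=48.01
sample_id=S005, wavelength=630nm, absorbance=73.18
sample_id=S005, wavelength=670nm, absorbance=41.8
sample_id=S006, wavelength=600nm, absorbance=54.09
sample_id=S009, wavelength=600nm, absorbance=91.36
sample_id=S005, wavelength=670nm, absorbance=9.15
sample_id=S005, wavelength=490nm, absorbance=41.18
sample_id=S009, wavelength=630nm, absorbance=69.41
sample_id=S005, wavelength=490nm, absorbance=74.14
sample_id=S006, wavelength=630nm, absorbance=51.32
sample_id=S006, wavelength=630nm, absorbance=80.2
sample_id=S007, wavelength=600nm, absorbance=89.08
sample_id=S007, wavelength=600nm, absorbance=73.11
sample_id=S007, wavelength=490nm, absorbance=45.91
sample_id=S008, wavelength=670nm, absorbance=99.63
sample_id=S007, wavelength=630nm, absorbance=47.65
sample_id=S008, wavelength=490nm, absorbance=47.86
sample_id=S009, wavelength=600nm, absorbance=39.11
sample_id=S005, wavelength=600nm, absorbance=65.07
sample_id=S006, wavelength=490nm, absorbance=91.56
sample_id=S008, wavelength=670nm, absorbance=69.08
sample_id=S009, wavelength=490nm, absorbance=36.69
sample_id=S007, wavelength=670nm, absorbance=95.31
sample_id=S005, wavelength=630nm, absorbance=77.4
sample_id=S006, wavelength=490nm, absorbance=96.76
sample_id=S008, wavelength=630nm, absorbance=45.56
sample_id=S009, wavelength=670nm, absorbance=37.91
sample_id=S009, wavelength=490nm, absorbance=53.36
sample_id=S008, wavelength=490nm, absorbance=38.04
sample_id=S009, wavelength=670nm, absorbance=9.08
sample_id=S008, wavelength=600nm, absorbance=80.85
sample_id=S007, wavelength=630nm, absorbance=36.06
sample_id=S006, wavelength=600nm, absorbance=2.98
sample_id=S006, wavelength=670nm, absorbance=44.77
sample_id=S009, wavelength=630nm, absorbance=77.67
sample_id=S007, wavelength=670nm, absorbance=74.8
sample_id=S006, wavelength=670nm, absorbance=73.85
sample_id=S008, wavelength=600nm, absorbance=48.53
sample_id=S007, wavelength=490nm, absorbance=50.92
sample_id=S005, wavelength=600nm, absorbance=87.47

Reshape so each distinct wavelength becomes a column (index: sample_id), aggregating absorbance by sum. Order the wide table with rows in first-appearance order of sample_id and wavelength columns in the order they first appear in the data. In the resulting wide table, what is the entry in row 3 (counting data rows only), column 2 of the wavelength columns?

118.62

With rows in first-appearance order of sample_id, row 3 is sample_id=S006. wavelength columns in first-appearance order: 630nm, 670nm, 600nm, 490nm; column 2 is 670nm.
Long rows with sample_id=S006, wavelength=670nm: 44.77 + 73.85 = 118.62.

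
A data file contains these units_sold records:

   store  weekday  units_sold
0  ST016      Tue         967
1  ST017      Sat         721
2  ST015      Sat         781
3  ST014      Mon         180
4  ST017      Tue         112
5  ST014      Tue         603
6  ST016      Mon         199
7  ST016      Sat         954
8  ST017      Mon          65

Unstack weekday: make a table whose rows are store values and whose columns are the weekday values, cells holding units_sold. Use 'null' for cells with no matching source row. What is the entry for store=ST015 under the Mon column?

No long-format row has store=ST015 and weekday=Mon, so the cell is null.

null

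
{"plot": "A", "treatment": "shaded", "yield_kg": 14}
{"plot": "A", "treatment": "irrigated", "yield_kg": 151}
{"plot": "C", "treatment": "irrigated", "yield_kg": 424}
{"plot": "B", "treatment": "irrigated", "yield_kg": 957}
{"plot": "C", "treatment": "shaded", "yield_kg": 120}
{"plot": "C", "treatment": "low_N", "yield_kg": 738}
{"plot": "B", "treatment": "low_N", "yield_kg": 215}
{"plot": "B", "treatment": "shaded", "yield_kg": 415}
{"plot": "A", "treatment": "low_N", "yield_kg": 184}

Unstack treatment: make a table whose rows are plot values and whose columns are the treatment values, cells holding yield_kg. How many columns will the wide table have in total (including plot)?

1 column for plot plus 3 distinct treatment values → 4 columns.

4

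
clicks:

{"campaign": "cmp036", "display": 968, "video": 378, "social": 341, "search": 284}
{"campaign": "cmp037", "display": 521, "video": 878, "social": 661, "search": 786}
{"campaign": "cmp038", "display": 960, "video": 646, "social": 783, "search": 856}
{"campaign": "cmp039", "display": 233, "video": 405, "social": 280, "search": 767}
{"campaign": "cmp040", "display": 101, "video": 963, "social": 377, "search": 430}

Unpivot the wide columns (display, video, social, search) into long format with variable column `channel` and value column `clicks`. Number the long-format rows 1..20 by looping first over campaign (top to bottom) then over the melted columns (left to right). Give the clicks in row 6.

878

20 rows total (5 × 4). Row 6: index ⌊(6-1)/4⌋ = 1 into campaign → cmp037; (6-1) mod 4 = 1 into the melted columns → video.
So row 6 is (cmp037, video, 878); clicks = 878.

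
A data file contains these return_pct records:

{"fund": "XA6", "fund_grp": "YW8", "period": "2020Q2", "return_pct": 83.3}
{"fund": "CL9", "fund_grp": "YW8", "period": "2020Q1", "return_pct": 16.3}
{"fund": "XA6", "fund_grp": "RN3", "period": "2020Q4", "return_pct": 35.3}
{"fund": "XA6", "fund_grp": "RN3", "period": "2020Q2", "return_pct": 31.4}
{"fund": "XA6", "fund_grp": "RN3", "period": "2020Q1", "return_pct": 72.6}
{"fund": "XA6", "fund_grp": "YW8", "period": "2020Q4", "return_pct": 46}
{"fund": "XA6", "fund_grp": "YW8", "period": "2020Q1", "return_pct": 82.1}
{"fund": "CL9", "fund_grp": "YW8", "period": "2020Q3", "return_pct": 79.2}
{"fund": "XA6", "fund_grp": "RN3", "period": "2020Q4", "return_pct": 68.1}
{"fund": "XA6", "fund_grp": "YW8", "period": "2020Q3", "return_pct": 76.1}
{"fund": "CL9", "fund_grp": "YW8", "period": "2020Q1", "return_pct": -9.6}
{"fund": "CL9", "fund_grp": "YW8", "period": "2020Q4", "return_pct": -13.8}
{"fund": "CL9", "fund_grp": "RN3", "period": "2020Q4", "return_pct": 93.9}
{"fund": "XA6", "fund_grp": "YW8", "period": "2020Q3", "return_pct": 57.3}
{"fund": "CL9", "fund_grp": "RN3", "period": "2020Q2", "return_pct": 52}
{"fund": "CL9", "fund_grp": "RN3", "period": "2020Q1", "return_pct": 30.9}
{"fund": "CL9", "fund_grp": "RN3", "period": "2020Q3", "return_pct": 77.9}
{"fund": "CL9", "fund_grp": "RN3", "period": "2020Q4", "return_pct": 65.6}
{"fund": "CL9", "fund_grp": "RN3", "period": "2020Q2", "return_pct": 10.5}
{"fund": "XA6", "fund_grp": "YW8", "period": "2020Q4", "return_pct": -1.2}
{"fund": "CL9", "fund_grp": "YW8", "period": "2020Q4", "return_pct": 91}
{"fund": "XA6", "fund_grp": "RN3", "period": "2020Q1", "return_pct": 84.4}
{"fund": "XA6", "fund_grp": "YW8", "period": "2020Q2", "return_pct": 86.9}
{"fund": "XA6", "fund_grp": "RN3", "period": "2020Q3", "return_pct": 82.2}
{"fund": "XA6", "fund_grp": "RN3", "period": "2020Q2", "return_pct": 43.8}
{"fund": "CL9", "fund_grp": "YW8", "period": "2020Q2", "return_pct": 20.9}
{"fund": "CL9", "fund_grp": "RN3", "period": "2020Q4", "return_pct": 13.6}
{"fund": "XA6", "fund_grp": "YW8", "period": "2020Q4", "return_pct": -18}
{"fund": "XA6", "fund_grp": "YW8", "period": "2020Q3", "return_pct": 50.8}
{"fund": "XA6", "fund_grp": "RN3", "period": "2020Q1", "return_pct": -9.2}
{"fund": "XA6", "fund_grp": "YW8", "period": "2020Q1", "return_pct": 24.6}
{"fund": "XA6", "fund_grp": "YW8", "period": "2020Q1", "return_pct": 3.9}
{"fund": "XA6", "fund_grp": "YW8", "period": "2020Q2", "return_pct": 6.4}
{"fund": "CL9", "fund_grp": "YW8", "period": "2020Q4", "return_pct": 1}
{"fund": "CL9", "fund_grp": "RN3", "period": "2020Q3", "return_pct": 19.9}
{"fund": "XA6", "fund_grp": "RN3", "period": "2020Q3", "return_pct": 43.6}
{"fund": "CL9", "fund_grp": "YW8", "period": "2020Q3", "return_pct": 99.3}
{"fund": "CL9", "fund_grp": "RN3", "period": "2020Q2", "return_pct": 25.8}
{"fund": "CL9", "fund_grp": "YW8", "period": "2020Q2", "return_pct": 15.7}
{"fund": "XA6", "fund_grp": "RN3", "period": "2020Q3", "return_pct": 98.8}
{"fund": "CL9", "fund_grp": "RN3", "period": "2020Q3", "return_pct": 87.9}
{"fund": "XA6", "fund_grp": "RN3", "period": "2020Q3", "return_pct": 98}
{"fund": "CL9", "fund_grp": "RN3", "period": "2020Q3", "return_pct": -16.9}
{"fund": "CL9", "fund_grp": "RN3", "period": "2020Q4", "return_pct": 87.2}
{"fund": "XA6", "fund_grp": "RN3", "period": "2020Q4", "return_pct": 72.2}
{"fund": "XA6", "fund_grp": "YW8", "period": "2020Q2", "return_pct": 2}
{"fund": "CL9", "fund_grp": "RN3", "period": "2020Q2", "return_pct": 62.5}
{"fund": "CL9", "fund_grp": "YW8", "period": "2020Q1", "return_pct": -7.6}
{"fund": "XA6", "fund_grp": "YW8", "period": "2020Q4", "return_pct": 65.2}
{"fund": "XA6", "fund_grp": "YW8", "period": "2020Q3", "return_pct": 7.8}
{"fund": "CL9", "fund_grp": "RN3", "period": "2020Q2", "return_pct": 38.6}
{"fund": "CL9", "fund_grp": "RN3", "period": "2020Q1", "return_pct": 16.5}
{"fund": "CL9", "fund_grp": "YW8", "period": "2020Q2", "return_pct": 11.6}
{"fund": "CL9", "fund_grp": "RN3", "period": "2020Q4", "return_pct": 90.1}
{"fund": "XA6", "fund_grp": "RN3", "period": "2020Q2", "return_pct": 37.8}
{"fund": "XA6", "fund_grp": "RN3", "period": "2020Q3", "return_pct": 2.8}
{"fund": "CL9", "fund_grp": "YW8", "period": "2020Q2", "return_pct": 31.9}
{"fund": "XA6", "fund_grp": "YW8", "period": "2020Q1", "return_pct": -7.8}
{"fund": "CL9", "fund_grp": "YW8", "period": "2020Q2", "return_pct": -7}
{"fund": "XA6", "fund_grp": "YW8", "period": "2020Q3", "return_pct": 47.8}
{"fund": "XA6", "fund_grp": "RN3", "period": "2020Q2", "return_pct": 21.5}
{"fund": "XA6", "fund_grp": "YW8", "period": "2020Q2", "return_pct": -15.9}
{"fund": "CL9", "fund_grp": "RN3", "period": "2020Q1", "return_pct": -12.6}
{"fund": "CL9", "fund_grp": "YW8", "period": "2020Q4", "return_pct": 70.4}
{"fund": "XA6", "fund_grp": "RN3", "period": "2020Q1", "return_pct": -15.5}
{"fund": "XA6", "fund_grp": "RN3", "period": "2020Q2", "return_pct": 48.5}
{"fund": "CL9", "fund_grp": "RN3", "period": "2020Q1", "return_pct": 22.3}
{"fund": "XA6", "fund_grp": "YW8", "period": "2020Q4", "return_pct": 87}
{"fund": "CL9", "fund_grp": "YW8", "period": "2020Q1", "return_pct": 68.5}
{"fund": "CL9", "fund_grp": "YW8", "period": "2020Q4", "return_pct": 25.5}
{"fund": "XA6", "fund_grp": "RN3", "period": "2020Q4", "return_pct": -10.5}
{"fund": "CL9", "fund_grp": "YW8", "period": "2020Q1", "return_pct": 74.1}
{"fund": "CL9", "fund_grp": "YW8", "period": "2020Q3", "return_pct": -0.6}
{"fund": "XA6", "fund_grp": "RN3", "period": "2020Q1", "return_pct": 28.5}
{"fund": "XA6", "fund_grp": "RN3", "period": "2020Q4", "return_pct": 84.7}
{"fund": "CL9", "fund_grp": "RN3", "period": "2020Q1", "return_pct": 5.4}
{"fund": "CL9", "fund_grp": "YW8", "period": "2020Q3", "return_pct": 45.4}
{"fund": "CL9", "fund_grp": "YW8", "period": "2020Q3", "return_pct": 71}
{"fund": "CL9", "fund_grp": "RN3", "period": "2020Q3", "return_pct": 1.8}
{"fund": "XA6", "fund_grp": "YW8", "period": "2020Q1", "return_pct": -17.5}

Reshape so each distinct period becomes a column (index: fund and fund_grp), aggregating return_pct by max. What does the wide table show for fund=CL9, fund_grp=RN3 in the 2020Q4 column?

93.9

Rows with fund=CL9, fund_grp=RN3 and period=2020Q4: return_pct values are 93.9, 65.6, 13.6, 87.2, 90.1.
max(93.9, 65.6, 13.6, 87.2, 90.1) = 93.9.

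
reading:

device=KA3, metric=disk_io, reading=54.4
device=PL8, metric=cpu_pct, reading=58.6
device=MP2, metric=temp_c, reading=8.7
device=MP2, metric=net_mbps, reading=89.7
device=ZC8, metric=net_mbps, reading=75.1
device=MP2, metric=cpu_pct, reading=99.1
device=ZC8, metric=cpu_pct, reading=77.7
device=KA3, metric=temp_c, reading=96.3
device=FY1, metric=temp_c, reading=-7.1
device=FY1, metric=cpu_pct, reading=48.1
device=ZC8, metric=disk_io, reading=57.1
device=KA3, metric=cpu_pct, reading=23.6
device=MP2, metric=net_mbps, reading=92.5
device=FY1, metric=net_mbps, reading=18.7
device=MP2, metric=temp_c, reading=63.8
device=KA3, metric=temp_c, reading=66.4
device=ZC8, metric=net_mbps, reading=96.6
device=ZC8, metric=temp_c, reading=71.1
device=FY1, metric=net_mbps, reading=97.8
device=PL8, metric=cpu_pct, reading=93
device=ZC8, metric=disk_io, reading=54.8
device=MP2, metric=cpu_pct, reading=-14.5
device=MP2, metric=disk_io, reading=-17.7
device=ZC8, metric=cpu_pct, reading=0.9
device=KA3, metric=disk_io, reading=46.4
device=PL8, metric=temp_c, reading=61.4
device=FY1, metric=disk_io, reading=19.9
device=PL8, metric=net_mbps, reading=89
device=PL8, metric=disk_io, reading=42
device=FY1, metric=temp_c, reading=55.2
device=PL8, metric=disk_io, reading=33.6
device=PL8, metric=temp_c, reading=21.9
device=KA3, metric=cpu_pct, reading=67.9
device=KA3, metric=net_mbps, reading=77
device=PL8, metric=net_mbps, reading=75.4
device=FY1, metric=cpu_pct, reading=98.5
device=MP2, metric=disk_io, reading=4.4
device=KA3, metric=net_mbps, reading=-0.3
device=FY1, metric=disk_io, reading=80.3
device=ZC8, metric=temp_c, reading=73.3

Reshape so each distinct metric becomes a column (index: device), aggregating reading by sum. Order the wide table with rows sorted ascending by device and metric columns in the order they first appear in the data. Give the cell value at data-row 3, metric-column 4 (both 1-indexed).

With rows sorted ascending by device, row 3 is device=MP2. metric columns in first-appearance order: disk_io, cpu_pct, temp_c, net_mbps; column 4 is net_mbps.
Long rows with device=MP2, metric=net_mbps: 89.7 + 92.5 = 182.2.

182.2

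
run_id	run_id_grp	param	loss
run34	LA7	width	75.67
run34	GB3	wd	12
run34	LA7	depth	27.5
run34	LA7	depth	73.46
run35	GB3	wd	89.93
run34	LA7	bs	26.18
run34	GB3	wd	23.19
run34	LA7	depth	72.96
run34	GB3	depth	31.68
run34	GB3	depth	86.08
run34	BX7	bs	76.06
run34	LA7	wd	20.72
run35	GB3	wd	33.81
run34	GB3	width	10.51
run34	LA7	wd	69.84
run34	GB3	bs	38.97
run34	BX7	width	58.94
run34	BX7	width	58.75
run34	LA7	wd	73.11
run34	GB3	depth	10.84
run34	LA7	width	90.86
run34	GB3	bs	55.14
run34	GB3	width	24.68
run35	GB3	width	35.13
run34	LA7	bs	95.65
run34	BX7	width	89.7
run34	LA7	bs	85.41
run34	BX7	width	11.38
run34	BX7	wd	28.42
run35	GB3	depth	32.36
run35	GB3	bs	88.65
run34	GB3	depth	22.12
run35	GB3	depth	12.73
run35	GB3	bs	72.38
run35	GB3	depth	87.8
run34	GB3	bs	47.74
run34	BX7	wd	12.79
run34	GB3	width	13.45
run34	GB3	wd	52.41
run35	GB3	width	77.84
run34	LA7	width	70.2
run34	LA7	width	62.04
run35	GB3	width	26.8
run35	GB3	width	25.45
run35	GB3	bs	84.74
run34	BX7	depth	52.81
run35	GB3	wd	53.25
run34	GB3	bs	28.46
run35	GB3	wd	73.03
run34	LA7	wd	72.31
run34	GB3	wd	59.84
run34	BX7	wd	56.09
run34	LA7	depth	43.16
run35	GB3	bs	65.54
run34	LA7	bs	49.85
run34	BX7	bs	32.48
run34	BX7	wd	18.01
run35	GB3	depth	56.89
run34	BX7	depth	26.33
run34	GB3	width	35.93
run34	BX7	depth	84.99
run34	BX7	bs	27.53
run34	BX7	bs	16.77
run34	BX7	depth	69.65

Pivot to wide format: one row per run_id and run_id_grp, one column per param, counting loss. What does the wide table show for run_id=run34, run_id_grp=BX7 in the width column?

Rows with run_id=run34, run_id_grp=BX7 and param=width: loss values are 58.94, 58.75, 89.7, 11.38.
4 rows match — count = 4.

4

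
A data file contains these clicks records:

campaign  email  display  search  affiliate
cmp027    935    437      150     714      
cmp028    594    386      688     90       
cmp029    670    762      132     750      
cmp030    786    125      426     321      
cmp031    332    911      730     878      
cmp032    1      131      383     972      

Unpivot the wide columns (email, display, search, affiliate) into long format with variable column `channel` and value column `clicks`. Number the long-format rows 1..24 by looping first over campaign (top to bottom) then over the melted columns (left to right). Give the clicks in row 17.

332

24 rows total (6 × 4). Row 17: index ⌊(17-1)/4⌋ = 4 into campaign → cmp031; (17-1) mod 4 = 0 into the melted columns → email.
So row 17 is (cmp031, email, 332); clicks = 332.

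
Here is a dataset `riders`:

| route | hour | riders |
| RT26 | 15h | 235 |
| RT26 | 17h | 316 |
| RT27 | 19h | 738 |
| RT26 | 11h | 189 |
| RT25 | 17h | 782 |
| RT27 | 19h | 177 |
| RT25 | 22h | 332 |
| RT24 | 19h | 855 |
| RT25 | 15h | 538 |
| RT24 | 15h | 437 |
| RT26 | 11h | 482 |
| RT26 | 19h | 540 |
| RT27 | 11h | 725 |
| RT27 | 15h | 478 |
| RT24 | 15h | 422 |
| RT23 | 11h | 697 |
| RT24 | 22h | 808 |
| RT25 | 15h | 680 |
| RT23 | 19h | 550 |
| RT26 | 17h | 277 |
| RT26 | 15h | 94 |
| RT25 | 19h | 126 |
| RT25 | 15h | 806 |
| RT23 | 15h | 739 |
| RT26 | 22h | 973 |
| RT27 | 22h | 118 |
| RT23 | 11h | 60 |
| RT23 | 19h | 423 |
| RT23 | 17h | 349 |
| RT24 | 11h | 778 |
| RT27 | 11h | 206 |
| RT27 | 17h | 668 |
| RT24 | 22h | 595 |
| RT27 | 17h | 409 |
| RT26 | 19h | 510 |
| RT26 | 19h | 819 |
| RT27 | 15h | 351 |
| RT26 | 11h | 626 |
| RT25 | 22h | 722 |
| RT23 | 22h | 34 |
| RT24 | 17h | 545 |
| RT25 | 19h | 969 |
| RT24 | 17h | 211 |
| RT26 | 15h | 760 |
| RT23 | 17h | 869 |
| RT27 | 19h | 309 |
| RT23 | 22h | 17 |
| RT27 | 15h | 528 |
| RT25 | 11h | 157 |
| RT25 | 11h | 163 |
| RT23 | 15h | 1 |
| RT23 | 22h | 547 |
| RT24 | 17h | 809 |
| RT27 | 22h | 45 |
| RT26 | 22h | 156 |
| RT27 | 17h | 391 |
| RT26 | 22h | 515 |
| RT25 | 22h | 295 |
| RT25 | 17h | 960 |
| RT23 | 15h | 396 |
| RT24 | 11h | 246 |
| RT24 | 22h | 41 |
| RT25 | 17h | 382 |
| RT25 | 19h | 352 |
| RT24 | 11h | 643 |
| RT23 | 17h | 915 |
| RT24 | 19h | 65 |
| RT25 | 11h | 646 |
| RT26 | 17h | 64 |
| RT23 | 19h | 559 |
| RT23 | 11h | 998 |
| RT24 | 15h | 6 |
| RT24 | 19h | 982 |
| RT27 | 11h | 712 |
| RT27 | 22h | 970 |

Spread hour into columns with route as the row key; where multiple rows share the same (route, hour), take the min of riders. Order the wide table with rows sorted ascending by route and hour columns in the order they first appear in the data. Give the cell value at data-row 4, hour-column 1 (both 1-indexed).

With rows sorted ascending by route, row 4 is route=RT26. hour columns in first-appearance order: 15h, 17h, 19h, 11h, 22h; column 1 is 15h.
Long rows with route=RT26, hour=15h: min(235, 94, 760) = 94.

94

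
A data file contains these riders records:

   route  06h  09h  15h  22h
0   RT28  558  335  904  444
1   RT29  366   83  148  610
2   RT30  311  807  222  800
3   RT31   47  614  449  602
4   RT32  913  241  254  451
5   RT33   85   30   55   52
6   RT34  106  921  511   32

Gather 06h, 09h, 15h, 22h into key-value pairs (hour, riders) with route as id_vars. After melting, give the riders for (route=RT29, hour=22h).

Unpivoting turns each (route, wide-column) pair into one long row.
The wide cell at row RT29, column 22h holds 610, so the long row (RT29, 22h) has riders=610.

610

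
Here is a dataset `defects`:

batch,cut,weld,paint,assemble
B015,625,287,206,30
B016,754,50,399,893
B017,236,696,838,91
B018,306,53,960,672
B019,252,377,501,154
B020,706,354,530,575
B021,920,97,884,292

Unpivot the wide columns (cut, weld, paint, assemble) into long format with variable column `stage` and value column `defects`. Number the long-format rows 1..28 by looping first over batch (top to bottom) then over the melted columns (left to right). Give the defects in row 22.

28 rows total (7 × 4). Row 22: index ⌊(22-1)/4⌋ = 5 into batch → B020; (22-1) mod 4 = 1 into the melted columns → weld.
So row 22 is (B020, weld, 354); defects = 354.

354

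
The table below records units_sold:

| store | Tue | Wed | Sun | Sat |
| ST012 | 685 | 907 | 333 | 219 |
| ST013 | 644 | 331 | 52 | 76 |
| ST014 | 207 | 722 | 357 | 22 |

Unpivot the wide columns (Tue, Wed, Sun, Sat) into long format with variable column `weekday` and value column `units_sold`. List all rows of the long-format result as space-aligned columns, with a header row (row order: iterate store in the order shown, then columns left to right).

store  weekday  units_sold
ST012  Tue      685       
ST012  Wed      907       
ST012  Sun      333       
ST012  Sat      219       
ST013  Tue      644       
ST013  Wed      331       
ST013  Sun      52        
ST013  Sat      76        
ST014  Tue      207       
ST014  Wed      722       
ST014  Sun      357       
ST014  Sat      22        

Each (store, column) pair becomes one row: 3 × 4 = 12 rows.
For example, (ST012, Tue) → units_sold=685.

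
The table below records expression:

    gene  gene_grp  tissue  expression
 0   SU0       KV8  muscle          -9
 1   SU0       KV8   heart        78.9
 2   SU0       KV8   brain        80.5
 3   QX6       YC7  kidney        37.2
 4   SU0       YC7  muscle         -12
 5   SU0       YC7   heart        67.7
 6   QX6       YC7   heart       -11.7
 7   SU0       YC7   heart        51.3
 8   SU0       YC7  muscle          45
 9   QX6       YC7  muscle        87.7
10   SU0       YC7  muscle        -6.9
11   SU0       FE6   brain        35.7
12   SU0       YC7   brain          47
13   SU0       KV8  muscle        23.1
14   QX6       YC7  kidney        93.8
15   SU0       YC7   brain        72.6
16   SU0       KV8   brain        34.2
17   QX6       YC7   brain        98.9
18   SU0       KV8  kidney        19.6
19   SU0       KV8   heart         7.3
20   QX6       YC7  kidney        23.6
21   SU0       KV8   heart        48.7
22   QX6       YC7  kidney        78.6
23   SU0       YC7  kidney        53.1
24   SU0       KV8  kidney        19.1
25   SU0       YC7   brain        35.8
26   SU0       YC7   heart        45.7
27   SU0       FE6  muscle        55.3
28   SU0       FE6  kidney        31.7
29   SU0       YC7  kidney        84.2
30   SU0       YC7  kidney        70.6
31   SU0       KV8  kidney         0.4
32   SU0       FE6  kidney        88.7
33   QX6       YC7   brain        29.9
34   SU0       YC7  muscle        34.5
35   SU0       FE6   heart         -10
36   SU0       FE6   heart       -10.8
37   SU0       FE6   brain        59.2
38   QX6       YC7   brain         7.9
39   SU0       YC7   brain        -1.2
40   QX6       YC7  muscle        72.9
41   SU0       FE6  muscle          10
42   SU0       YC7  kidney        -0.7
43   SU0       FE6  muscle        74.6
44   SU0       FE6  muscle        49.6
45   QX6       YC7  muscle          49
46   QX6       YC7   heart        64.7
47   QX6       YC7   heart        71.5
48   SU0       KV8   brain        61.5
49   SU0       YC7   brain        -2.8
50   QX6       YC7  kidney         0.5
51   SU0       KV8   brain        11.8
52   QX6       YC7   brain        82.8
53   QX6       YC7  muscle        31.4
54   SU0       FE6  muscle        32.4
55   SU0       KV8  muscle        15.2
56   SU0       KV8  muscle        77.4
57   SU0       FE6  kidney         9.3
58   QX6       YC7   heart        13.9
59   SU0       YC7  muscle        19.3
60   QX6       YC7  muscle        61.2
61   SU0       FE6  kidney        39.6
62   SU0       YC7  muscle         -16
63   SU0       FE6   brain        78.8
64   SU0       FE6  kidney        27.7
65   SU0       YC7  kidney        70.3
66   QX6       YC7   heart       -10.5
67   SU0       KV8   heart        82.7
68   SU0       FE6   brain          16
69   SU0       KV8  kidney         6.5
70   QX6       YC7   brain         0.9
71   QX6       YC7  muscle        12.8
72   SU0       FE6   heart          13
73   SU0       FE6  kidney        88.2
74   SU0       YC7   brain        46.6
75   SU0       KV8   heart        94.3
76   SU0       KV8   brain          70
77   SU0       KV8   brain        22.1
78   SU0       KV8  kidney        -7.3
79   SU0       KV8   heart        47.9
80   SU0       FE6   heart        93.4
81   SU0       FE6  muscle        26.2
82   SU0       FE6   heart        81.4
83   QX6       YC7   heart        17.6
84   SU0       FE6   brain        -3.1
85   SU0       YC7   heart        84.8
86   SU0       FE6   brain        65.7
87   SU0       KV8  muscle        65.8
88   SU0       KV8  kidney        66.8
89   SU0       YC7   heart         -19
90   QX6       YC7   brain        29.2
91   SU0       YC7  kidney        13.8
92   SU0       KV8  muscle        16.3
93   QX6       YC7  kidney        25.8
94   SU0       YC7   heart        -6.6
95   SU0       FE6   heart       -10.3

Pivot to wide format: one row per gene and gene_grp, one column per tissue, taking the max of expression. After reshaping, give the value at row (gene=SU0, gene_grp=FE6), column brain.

78.8

Rows with gene=SU0, gene_grp=FE6 and tissue=brain: expression values are 35.7, 59.2, 78.8, 16, -3.1, 65.7.
max(35.7, 59.2, 78.8, 16, -3.1, 65.7) = 78.8.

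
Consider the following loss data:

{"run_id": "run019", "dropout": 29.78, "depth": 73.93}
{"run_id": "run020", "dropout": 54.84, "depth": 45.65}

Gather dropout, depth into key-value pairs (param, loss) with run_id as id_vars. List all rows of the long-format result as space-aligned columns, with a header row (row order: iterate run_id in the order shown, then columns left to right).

Each (run_id, column) pair becomes one row: 2 × 2 = 4 rows.
For example, (run019, dropout) → loss=29.78.

run_id  param    loss 
run019  dropout  29.78
run019  depth    73.93
run020  dropout  54.84
run020  depth    45.65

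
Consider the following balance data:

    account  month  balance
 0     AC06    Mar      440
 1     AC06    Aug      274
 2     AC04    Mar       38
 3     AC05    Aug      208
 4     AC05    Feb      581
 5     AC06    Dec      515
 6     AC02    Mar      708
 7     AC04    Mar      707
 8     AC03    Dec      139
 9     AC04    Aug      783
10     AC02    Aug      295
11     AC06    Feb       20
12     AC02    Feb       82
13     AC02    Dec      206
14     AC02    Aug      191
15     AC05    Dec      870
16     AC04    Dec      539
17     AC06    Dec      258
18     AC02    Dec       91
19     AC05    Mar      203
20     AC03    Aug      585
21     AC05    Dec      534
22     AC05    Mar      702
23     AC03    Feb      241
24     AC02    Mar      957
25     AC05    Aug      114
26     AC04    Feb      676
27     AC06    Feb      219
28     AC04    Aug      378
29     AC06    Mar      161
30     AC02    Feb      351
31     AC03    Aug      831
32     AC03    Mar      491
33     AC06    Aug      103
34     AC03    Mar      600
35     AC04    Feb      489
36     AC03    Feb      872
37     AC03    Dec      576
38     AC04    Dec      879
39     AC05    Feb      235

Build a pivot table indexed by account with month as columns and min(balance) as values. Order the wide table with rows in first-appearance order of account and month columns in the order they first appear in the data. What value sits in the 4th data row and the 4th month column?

91

With rows in first-appearance order of account, row 4 is account=AC02. month columns in first-appearance order: Mar, Aug, Feb, Dec; column 4 is Dec.
Long rows with account=AC02, month=Dec: min(206, 91) = 91.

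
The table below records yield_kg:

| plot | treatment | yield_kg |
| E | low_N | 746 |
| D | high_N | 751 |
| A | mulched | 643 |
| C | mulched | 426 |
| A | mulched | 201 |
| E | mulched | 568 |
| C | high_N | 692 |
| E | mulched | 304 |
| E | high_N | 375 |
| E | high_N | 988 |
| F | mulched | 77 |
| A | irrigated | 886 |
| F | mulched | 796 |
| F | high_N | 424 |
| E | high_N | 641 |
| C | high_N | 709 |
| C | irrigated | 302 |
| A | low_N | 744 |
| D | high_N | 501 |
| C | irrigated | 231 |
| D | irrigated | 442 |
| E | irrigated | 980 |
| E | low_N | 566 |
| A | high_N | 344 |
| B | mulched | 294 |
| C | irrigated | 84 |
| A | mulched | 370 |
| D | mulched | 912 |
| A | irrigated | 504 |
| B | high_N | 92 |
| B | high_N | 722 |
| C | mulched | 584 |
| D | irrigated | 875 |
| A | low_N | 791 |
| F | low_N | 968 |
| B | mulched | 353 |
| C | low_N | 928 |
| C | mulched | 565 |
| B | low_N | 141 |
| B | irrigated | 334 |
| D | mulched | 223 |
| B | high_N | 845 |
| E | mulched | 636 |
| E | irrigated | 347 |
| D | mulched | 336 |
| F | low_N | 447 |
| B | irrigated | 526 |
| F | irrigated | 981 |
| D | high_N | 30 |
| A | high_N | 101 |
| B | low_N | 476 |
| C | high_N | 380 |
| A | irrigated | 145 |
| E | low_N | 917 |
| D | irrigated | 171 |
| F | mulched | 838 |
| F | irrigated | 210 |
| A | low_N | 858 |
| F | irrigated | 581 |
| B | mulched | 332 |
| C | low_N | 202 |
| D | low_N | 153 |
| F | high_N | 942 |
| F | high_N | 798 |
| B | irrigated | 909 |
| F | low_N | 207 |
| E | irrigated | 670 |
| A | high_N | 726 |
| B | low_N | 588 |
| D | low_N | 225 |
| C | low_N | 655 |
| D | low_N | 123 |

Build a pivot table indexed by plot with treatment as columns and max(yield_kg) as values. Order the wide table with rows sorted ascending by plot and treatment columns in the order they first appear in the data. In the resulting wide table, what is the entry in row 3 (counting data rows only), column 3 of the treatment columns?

584

With rows sorted ascending by plot, row 3 is plot=C. treatment columns in first-appearance order: low_N, high_N, mulched, irrigated; column 3 is mulched.
Long rows with plot=C, treatment=mulched: max(426, 584, 565) = 584.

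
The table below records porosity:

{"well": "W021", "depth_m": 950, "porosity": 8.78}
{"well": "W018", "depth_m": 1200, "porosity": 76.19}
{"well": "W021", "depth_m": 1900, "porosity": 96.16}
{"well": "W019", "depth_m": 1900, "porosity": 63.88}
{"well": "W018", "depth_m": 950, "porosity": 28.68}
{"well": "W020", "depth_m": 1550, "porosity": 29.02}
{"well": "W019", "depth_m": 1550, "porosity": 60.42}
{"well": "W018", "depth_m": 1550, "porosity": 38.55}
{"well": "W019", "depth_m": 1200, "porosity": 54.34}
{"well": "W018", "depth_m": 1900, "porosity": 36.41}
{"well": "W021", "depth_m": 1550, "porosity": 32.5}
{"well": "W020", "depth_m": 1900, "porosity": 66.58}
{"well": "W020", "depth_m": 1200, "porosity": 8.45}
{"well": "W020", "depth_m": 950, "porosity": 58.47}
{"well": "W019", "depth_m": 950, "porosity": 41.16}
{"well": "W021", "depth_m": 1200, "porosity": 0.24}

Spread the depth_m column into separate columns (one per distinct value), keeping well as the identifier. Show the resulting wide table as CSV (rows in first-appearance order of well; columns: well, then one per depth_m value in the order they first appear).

Columns: well plus the 4 distinct depth_m values (950, 1200, 1900, 1550).
For example, row W021 column 950 takes porosity=8.78 from the long row (W021, 950).

well,950,1200,1900,1550
W021,8.78,0.24,96.16,32.5
W018,28.68,76.19,36.41,38.55
W019,41.16,54.34,63.88,60.42
W020,58.47,8.45,66.58,29.02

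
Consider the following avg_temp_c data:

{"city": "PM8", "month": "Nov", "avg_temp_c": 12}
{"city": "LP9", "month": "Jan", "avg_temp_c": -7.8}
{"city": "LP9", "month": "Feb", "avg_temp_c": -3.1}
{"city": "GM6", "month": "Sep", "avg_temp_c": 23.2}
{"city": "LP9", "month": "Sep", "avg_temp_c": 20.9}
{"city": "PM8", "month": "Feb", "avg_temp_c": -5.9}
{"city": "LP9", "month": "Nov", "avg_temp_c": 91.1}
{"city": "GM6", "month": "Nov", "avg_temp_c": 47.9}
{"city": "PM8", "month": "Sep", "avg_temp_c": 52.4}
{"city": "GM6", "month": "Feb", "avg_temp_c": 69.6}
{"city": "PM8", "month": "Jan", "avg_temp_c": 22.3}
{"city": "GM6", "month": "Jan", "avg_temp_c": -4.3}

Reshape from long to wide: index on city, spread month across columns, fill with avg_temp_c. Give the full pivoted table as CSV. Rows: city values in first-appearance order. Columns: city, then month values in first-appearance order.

city,Nov,Jan,Feb,Sep
PM8,12,22.3,-5.9,52.4
LP9,91.1,-7.8,-3.1,20.9
GM6,47.9,-4.3,69.6,23.2

Columns: city plus the 4 distinct month values (Nov, Jan, Feb, Sep).
For example, row PM8 column Nov takes avg_temp_c=12 from the long row (PM8, Nov).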